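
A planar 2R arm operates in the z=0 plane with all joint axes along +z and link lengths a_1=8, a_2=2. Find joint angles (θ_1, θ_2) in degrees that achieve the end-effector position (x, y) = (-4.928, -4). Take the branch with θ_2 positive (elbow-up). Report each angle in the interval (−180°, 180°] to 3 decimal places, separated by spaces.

cos θ_2 = (40.2852−8²−2²)/(2·8·2) = -0.8661; θ_2 = 150.0072° (elbow-up)
β = atan2(-4.0000,-4.9280) = -140.9342°; ψ = atan2(0.9998,6.2678) = 9.0629°
θ_1 = β − ψ = -149.9971°

-149.997 150.007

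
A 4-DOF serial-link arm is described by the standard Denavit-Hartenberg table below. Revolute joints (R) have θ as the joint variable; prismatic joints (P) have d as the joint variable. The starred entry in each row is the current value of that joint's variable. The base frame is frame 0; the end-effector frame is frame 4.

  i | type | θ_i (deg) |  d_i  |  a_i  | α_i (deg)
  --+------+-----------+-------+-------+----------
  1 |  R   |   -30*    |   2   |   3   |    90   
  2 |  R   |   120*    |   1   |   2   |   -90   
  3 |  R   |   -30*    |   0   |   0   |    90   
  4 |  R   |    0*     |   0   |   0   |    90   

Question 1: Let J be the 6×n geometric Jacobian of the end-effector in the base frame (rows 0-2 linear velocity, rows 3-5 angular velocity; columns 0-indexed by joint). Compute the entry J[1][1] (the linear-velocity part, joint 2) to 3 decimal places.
axis z_1 = (-0.5000,-0.8660,0.0000); lever o_n−o_1 = (-1.3660,-0.3660,1.7321)
cross product → J_v[:, 1] = (-1.5000,0.8660,-1.0000)
J_ω[:, 1] = z_1
entry J[1][1] = 0.8660

0.866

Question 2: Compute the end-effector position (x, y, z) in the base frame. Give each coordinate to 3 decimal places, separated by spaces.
after link 1: o_1 = (2.5981, -1.5000, 2.0000)
after link 2: o_2 = (1.2321, -1.8660, 3.7321)
after link 3: o_3 = (1.2321, -1.8660, 3.7321)
after link 4: o_4 = (1.2321, -1.8660, 3.7321)

1.232 -1.866 3.732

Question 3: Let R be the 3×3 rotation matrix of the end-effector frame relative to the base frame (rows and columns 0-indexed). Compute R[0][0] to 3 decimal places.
End-effector x-axis (col 0 of R) = (-0.6250,-0.2165,0.7500)
R[0][0] = -0.6250

-0.625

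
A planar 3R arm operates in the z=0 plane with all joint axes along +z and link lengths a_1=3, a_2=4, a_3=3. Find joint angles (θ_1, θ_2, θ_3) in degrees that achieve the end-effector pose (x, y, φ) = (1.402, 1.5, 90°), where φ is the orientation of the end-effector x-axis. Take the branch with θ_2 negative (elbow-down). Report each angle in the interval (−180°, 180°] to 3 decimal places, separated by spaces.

wrist centre = target − a_3·(cos φ, sin φ) = (1.4020, -1.5000)
cos θ_2 = (4.2156−3²−4²)/(2·3·4) = -0.8660; θ_2 = -149.9990° (elbow-down)
β = atan2(-1.5000,1.4020) = -46.9341°; ψ = atan2(-2.0001,-0.4641) = -103.0630°
θ_1 = β − ψ = 56.1288°
θ_3 = φ − θ_1 − θ_2 = -176.1298° (wrapped to (-180°,180°])

56.129 -149.999 -176.130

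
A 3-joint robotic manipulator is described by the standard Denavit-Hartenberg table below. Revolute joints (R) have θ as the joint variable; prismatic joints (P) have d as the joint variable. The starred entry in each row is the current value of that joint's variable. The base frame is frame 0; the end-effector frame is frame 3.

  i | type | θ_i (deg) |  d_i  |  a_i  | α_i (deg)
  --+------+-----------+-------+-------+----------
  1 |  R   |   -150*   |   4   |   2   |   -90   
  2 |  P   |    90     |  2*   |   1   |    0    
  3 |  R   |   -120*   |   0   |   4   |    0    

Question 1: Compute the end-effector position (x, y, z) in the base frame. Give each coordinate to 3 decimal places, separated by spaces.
after link 1: o_1 = (-1.7321, -1.0000, 4.0000)
after link 2: o_2 = (-0.7321, -2.7321, 3.0000)
after link 3: o_3 = (-3.7321, -4.4641, 5.0000)

-3.732 -4.464 5.000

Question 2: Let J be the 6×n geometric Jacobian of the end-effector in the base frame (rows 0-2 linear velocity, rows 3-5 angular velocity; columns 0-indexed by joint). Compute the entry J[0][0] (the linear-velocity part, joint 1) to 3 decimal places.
4.464

axis z_0 = ẑ; lever o_n−o_0 = (-3.7321,-4.4641,5.0000)
cross product → J_v[:, 0] = (4.4641,-3.7321,0.0000)
J_ω[:, 0] = z_0
entry J[0][0] = 4.4641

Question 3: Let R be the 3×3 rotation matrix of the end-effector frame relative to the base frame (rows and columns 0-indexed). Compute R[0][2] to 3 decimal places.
End-effector z-axis (col 2 of R) = (0.5000,-0.8660,0.0000)
R[0][2] = 0.5000

0.500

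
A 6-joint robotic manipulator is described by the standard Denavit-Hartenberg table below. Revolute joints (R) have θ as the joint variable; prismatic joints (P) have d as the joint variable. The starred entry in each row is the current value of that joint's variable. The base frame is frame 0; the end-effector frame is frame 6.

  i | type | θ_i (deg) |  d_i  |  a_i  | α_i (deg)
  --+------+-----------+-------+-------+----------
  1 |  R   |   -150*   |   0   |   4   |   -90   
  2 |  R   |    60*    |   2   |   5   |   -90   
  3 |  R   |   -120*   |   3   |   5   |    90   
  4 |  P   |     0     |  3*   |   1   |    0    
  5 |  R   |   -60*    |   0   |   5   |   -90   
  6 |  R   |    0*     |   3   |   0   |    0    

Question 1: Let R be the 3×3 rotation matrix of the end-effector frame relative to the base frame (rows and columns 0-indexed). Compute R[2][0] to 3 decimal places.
0.650

End-effector x-axis (col 0 of R) = (-0.3248,-0.6875,0.6495)
R[2][0] = 0.6495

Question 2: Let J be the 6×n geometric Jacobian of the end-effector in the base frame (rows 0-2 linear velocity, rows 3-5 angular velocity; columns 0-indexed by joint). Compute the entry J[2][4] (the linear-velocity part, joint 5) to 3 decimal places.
-1.324

axis z_4 = (0.1250,0.6495,0.7500); lever o_n−o_4 = (1.1887,-4.4118,3.6226)
cross product → J_v[:, 4] = (5.6618,0.4387,-1.3236)
J_ω[:, 4] = z_4
entry J[2][4] = -1.3236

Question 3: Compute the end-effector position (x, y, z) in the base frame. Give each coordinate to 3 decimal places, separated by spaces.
after link 1: o_1 = (-3.4641, -2.0000, 0.0000)
after link 2: o_2 = (-4.6292, -4.9821, -4.3301)
after link 3: o_3 = (0.8684, -6.8080, -3.6651)
after link 4: o_4 = (1.8929, -5.4845, -0.9821)
after link 5: o_5 = (0.2692, -8.9220, 2.2655)
after link 6: o_6 = (3.0817, -9.8962, 2.6405)

3.082 -9.896 2.641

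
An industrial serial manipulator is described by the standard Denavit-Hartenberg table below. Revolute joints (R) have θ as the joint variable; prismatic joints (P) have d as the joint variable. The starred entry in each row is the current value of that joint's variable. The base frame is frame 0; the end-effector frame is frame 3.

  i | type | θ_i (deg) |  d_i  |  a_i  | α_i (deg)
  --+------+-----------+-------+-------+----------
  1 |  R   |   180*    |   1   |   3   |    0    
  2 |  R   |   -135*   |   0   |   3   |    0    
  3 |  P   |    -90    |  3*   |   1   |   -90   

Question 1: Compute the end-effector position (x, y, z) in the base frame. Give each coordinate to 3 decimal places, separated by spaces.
after link 1: o_1 = (-3.0000, 0.0000, 1.0000)
after link 2: o_2 = (-0.8787, 2.1213, 1.0000)
after link 3: o_3 = (-0.1716, 1.4142, 4.0000)

-0.172 1.414 4.000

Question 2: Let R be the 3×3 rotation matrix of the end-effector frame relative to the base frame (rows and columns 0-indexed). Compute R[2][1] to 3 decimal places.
End-effector y-axis (col 1 of R) = (0.0000,0.0000,-1.0000)
R[2][1] = -1.0000

-1.000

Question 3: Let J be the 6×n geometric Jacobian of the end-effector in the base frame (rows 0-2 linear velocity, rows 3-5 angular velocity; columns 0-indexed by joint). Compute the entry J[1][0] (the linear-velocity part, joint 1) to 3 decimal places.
axis z_0 = ẑ; lever o_n−o_0 = (-0.1716,1.4142,4.0000)
cross product → J_v[:, 0] = (-1.4142,-0.1716,0.0000)
J_ω[:, 0] = z_0
entry J[1][0] = -0.1716

-0.172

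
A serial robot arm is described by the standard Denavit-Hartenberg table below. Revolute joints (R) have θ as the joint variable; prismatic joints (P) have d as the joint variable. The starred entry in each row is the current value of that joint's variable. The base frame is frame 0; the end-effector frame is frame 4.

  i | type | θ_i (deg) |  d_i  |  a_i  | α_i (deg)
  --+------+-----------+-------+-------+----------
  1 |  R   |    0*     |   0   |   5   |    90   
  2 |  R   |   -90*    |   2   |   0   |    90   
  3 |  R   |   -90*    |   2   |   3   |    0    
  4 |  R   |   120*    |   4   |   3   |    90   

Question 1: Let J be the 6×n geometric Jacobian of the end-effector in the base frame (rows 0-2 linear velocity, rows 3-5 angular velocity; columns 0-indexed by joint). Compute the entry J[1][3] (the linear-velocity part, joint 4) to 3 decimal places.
axis z_3 = (-1.0000,-0.0000,-0.0000); lever o_n−o_3 = (-4.0000,-1.5000,-2.5981)
cross product → J_v[:, 3] = (0.0000,-2.5981,1.5000)
J_ω[:, 3] = z_3
entry J[1][3] = -2.5981

-2.598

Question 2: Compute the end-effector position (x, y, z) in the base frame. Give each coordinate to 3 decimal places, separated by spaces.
-1.000 -0.500 -2.598

after link 1: o_1 = (5.0000, 0.0000, 0.0000)
after link 2: o_2 = (5.0000, -2.0000, 0.0000)
after link 3: o_3 = (3.0000, 1.0000, -0.0000)
after link 4: o_4 = (-1.0000, -0.5000, -2.5981)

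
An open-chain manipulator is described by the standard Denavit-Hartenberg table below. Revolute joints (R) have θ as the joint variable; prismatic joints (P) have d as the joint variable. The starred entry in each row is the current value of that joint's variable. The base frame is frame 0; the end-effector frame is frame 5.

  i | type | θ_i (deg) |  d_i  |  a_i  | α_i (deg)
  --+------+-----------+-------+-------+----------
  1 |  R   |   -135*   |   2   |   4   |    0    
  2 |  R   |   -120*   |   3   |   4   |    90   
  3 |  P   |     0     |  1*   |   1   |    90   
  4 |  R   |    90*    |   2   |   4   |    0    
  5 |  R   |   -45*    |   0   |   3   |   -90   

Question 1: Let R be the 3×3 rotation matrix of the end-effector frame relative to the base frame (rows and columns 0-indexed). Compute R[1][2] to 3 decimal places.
-0.500

End-effector z-axis (col 2 of R) = (0.8660,-0.5000,0.0000)
R[1][2] = -0.5000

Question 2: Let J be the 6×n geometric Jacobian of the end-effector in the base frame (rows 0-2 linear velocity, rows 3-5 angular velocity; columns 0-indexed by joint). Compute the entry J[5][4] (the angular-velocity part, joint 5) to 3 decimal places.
-1.000

axis z_4 = (0.0000,0.0000,-1.0000); lever o_n−o_4 = (1.5000,2.5981,0.0000)
cross product → J_v[:, 4] = (2.5981,-1.5000,0.0000)
J_ω[:, 4] = z_4
entry J[5][4] = -1.0000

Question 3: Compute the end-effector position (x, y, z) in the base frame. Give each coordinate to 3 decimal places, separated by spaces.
after link 1: o_1 = (-2.8284, -2.8284, 2.0000)
after link 2: o_2 = (-3.8637, 1.0353, 5.0000)
after link 3: o_3 = (-3.1566, 2.2600, 5.0000)
after link 4: o_4 = (0.7071, 3.2953, 3.0000)
after link 5: o_5 = (2.2071, 5.8934, 3.0000)

2.207 5.893 3.000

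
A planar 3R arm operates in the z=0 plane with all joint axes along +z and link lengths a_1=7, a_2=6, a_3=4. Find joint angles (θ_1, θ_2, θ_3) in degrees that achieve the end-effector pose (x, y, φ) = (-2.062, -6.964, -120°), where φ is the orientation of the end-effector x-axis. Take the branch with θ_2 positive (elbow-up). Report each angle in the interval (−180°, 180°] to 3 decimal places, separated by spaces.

wrist centre = target − a_3·(cos φ, sin φ) = (-0.0620, -3.4999)
cos θ_2 = (12.2531−7²−6²)/(2·7·6) = -0.8660; θ_2 = 150.0010° (elbow-up)
β = atan2(-3.4999,-0.0620) = -91.0149°; ψ = atan2(2.9999,1.8038) = 58.9822°
θ_1 = β − ψ = -149.9971°
θ_3 = φ − θ_1 − θ_2 = -120.0039° (wrapped to (-180°,180°])

-149.997 150.001 -120.004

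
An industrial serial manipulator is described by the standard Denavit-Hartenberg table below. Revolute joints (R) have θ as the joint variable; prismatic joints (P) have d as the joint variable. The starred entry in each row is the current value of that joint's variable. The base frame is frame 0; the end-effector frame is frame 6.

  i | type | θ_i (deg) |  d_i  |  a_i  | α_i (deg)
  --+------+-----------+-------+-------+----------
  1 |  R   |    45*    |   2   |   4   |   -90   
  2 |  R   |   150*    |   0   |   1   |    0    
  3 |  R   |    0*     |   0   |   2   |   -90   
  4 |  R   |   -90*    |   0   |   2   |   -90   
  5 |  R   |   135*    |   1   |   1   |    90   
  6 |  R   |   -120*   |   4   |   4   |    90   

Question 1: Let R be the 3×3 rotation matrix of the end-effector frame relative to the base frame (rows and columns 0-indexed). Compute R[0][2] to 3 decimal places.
-0.956

End-effector z-axis (col 2 of R) = (-0.9557,-0.0897,0.2803)
R[0][2] = -0.9557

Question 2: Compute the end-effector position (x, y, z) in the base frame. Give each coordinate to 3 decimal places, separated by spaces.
after link 1: o_1 = (2.8284, 2.8284, 2.0000)
after link 2: o_2 = (2.2161, 2.2161, 1.5000)
after link 3: o_3 = (0.9913, 0.9913, 0.5000)
after link 4: o_4 = (-0.4229, 2.4055, 0.5000)
after link 5: o_5 = (-0.2853, 1.5432, -0.6124)
after link 6: o_6 = (-0.6640, 7.1645, -0.1051)

-0.664 7.164 -0.105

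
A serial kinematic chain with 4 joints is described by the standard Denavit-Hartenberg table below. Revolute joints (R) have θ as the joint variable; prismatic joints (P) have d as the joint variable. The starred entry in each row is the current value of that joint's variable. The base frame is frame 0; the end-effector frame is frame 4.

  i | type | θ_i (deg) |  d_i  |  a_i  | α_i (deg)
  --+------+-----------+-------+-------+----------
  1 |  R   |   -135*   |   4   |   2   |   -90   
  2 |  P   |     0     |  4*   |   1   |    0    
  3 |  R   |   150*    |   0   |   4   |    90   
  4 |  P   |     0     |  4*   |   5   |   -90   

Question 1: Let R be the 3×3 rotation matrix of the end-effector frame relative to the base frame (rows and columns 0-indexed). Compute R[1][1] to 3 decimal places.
0.354

End-effector y-axis (col 1 of R) = (0.3536,0.3536,0.8660)
R[1][1] = 0.3536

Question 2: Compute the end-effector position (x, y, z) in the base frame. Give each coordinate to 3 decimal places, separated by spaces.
after link 1: o_1 = (-1.4142, -1.4142, 4.0000)
after link 2: o_2 = (0.7071, -4.9497, 4.0000)
after link 3: o_3 = (3.1566, -2.5003, 2.0000)
after link 4: o_4 = (4.8042, -0.8526, -3.9641)

4.804 -0.853 -3.964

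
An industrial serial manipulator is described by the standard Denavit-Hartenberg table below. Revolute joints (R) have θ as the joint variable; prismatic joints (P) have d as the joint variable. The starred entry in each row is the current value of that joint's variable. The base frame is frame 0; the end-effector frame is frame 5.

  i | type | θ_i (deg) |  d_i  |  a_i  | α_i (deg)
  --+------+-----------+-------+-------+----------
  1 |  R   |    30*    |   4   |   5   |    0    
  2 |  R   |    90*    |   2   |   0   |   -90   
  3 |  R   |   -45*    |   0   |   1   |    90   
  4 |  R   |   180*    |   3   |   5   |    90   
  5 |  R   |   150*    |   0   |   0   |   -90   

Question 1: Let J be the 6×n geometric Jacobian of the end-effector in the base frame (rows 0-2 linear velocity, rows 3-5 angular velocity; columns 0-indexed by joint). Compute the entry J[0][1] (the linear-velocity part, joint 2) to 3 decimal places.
4.287

axis z_1 = (0.0000,0.0000,1.0000); lever o_n−o_1 = (2.4749,-4.2866,1.2929)
cross product → J_v[:, 1] = (4.2866,2.4749,-0.0000)
J_ω[:, 1] = z_1
entry J[0][1] = 4.2866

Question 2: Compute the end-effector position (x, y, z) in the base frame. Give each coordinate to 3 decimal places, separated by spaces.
6.805 -1.787 5.293

after link 1: o_1 = (4.3301, 2.5000, 4.0000)
after link 2: o_2 = (4.3301, 2.5000, 6.0000)
after link 3: o_3 = (3.9766, 3.1124, 6.7071)
after link 4: o_4 = (6.8050, -1.7866, 5.2929)
after link 5: o_5 = (6.8050, -1.7866, 5.2929)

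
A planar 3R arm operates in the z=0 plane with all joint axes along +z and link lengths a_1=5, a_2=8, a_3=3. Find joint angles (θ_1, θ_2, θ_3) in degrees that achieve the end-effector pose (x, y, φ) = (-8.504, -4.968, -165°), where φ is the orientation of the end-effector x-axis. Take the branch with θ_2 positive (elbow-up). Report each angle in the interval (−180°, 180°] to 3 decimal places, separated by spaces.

wrist centre = target − a_3·(cos φ, sin φ) = (-5.6062, -4.1915)
cos θ_2 = (48.9988−5²−8²)/(2·5·8) = -0.5000; θ_2 = 120.0010° (elbow-up)
β = atan2(-4.1915,-5.6062) = -143.2160°; ψ = atan2(6.9281,0.9999) = 81.7877°
θ_1 = β − ψ = -225.0037°
θ_3 = φ − θ_1 − θ_2 = -59.9973° (wrapped to (-180°,180°])

134.996 120.001 -59.997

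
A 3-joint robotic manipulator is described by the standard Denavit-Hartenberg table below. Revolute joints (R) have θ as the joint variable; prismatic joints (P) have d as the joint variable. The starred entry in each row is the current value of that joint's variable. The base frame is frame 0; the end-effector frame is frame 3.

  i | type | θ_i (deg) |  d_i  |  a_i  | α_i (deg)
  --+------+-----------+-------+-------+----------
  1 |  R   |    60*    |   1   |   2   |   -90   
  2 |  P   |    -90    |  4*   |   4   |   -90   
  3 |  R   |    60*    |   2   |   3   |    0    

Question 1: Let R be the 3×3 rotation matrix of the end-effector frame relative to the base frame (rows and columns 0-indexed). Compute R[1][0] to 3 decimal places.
-0.433

End-effector x-axis (col 0 of R) = (0.7500,-0.4330,0.5000)
R[1][0] = -0.4330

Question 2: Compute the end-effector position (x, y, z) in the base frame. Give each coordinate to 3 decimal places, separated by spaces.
0.786 4.165 6.500

after link 1: o_1 = (1.0000, 1.7321, 1.0000)
after link 2: o_2 = (-2.4641, 3.7321, 5.0000)
after link 3: o_3 = (0.7859, 4.1651, 6.5000)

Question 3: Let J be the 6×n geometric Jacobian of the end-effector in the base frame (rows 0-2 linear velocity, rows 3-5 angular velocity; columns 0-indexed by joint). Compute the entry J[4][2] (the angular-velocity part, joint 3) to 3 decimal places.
axis z_2 = (0.5000,0.8660,-0.0000); lever o_n−o_2 = (3.2500,0.4330,1.5000)
cross product → J_v[:, 2] = (1.2990,-0.7500,-2.5981)
J_ω[:, 2] = z_2
entry J[4][2] = 0.8660

0.866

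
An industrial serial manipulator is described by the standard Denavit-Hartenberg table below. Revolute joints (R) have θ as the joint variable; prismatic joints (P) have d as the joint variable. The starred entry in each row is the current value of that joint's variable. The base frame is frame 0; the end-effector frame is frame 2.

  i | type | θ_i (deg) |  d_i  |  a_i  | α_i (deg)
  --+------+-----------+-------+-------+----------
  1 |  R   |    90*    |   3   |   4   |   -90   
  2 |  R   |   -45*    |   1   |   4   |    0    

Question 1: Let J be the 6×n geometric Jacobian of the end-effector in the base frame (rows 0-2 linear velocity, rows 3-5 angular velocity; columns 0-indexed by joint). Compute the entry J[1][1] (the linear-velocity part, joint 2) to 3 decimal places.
2.828

axis z_1 = (-1.0000,0.0000,0.0000); lever o_n−o_1 = (-1.0000,2.8284,2.8284)
cross product → J_v[:, 1] = (-0.0000,2.8284,-2.8284)
J_ω[:, 1] = z_1
entry J[1][1] = 2.8284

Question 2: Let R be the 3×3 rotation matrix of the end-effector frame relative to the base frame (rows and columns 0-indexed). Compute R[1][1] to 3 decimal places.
0.707

End-effector y-axis (col 1 of R) = (-0.0000,0.7071,-0.7071)
R[1][1] = 0.7071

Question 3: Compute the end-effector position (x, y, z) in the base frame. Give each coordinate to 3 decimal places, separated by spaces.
-1.000 6.828 5.828

after link 1: o_1 = (0.0000, 4.0000, 3.0000)
after link 2: o_2 = (-1.0000, 6.8284, 5.8284)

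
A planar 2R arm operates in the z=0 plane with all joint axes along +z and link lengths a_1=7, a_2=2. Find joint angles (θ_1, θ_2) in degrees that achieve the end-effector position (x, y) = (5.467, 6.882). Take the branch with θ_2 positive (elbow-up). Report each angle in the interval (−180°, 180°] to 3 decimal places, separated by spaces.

cos θ_2 = (77.2500−7²−2²)/(2·7·2) = 0.8661; θ_2 = 29.9947° (elbow-up)
β = atan2(6.8820,5.4670) = 51.5367°; ψ = atan2(0.9998,8.7321) = 6.5320°
θ_1 = β − ψ = 45.0047°

45.005 29.995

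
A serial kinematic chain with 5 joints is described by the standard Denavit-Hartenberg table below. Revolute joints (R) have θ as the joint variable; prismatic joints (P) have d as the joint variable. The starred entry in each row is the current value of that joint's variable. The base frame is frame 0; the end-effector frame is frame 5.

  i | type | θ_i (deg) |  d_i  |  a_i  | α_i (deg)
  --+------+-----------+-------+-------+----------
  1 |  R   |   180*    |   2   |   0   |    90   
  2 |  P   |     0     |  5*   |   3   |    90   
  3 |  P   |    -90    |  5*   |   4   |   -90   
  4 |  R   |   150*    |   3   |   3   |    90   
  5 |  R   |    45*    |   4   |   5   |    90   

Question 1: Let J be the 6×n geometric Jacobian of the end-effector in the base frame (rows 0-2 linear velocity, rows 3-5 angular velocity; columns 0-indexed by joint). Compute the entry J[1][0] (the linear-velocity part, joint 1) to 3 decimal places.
-9.536

axis z_0 = ẑ; lever o_n−o_0 = (-9.5355,4.6599,3.7319)
cross product → J_v[:, 0] = (-4.6599,-9.5355,0.0000)
J_ω[:, 0] = z_0
entry J[1][0] = -9.5355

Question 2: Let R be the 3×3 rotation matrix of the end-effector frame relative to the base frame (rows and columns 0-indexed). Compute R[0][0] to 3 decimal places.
-0.707

End-effector x-axis (col 0 of R) = (-0.7071,0.6124,0.3536)
R[0][0] = -0.7071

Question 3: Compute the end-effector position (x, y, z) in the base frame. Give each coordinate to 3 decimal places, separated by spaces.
-9.536 4.660 3.732

after link 1: o_1 = (0.0000, 0.0000, 2.0000)
after link 2: o_2 = (-3.0000, 5.0000, 2.0000)
after link 3: o_3 = (-3.0000, 1.0000, -3.0000)
after link 4: o_4 = (-6.0000, 3.5981, -1.5000)
after link 5: o_5 = (-9.5355, 4.6599, 3.7319)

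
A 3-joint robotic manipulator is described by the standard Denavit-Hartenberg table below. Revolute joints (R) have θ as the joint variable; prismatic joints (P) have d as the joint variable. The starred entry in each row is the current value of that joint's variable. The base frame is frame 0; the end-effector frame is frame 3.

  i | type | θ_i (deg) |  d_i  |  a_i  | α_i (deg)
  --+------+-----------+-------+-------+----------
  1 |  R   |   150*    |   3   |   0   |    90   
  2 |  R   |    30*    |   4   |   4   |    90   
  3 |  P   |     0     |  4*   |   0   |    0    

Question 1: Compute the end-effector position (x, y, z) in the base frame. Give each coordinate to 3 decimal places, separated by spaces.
-2.732 6.196 1.536

after link 1: o_1 = (0.0000, 0.0000, 3.0000)
after link 2: o_2 = (-1.0000, 5.1962, 5.0000)
after link 3: o_3 = (-2.7321, 6.1962, 1.5359)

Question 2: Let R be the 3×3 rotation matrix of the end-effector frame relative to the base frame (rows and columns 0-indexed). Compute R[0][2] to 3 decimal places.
End-effector z-axis (col 2 of R) = (-0.4330,0.2500,-0.8660)
R[0][2] = -0.4330

-0.433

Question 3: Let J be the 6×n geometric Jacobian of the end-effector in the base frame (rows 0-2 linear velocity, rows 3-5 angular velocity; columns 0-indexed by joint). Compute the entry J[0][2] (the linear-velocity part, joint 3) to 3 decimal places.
prismatic axis z_2 = (-0.4330,0.2500,-0.8660)
J_v[:, 2] = z_2; J_ω[:, 2] = (0,0,0)
entry J[0][2] = -0.4330

-0.433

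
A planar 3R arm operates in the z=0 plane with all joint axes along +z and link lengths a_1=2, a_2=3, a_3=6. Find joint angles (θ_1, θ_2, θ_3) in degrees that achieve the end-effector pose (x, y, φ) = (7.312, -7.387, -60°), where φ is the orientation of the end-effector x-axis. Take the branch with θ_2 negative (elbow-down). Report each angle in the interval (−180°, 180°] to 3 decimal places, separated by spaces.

wrist centre = target − a_3·(cos φ, sin φ) = (4.3120, -2.1908)
cos θ_2 = (23.3932−2²−3²)/(2·2·3) = 0.8661; θ_2 = -29.9919° (elbow-down)
β = atan2(-2.1908,4.3120) = -26.9343°; ψ = atan2(-1.4996,4.5983) = -18.0626°
θ_1 = β − ψ = -8.8717°
θ_3 = φ − θ_1 − θ_2 = -21.1365° (wrapped to (-180°,180°])

-8.872 -29.992 -21.136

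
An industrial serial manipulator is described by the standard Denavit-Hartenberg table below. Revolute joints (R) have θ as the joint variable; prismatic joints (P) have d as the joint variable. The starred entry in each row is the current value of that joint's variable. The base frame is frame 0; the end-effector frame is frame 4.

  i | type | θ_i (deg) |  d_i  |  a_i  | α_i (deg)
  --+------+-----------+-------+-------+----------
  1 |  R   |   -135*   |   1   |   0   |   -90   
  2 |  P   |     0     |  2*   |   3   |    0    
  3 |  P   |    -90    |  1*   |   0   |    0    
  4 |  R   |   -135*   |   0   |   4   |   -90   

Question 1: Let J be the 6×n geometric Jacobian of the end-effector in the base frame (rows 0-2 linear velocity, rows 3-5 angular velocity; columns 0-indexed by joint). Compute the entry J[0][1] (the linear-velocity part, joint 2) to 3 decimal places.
0.707

prismatic axis z_1 = (0.7071,-0.7071,0.0000)
J_v[:, 1] = z_1; J_ω[:, 1] = (0,0,0)
entry J[0][1] = 0.7071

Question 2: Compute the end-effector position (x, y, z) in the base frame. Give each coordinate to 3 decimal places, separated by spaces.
2.000 -2.243 -1.828

after link 1: o_1 = (0.0000, 0.0000, 1.0000)
after link 2: o_2 = (-0.7071, -3.5355, 1.0000)
after link 3: o_3 = (0.0000, -4.2426, 1.0000)
after link 4: o_4 = (2.0000, -2.2426, -1.8284)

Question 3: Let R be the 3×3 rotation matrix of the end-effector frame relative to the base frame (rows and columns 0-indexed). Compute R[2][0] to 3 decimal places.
-0.707

End-effector x-axis (col 0 of R) = (0.5000,0.5000,-0.7071)
R[2][0] = -0.7071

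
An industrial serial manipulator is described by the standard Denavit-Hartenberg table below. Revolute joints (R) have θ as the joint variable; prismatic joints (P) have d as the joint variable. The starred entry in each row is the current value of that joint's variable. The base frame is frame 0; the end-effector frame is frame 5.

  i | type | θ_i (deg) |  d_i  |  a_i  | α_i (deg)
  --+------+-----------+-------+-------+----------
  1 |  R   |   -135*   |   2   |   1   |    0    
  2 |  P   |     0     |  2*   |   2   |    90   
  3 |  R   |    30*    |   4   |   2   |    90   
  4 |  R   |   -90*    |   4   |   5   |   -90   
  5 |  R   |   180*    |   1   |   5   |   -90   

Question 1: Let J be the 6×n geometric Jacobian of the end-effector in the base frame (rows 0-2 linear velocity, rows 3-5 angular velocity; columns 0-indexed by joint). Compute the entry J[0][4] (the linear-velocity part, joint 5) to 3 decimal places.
-1.768

axis z_4 = (-0.6124,-0.6124,0.5000); lever o_n−o_4 = (-4.1479,2.9232,0.5000)
cross product → J_v[:, 4] = (-1.7678,-1.7678,-4.3301)
J_ω[:, 4] = z_4
entry J[0][4] = -1.7678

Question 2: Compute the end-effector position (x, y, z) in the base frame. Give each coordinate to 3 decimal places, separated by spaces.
after link 1: o_1 = (-0.7071, -0.7071, 2.0000)
after link 2: o_2 = (-2.1213, -2.1213, 4.0000)
after link 3: o_3 = (-6.1745, -0.5176, 5.0000)
after link 4: o_4 = (-4.0532, -5.4674, 1.5359)
after link 5: o_5 = (-8.2011, -2.5442, 2.0359)

-8.201 -2.544 2.036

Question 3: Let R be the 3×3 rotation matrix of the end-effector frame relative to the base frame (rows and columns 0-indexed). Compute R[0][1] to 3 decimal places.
End-effector y-axis (col 1 of R) = (0.6124,0.6124,-0.5000)
R[0][1] = 0.6124

0.612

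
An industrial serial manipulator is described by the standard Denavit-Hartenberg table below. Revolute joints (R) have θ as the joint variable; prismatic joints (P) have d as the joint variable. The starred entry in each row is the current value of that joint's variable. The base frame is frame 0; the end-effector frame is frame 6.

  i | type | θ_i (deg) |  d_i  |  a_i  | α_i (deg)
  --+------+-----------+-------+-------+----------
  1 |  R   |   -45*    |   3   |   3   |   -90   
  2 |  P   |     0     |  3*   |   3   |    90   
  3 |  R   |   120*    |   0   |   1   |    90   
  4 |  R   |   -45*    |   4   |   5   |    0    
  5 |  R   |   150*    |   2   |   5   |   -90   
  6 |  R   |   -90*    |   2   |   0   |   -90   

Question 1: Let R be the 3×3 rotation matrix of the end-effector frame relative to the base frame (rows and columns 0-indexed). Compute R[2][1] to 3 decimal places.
0.259

End-effector y-axis (col 1 of R) = (0.2500,0.9330,0.2588)
R[2][1] = 0.2588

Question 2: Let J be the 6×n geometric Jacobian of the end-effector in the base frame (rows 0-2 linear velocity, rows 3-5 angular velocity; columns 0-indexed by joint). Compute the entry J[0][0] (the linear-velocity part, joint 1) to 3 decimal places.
2.409

axis z_0 = ẑ; lever o_n−o_0 = (12.4985,-2.4093,3.7765)
cross product → J_v[:, 0] = (2.4093,12.4985,-0.0000)
J_ω[:, 0] = z_0
entry J[0][0] = 2.4093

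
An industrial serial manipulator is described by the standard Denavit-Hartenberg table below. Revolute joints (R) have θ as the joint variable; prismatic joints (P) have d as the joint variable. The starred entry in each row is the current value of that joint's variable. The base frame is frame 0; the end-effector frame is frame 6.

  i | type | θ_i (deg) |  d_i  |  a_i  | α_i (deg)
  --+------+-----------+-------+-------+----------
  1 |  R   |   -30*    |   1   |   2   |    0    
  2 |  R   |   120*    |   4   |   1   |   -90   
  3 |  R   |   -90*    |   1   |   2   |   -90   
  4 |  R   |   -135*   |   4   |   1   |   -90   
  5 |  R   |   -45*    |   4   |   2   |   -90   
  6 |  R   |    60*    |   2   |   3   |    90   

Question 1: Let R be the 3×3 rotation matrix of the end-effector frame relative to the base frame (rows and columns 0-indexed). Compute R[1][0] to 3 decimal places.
0.354

End-effector x-axis (col 0 of R) = (0.3624,0.3536,-0.8624)
R[1][0] = 0.3536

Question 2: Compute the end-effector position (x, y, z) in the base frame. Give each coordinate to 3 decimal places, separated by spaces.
after link 1: o_1 = (1.7321, -1.0000, 1.0000)
after link 2: o_2 = (1.7321, 0.0000, 5.0000)
after link 3: o_3 = (0.7321, 0.0000, 7.0000)
after link 4: o_4 = (0.0249, 4.0000, 6.2929)
after link 5: o_5 = (-3.8035, 5.4142, 8.1213)
after link 6: o_6 = (-3.7164, 5.0607, 4.5342)

-3.716 5.061 4.534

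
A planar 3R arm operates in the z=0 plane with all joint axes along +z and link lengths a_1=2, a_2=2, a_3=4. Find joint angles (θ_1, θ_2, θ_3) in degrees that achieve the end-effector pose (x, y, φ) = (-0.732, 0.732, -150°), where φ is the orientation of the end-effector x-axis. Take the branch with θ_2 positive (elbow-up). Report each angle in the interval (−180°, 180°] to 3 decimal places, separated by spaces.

wrist centre = target − a_3·(cos φ, sin φ) = (2.7321, 2.7320)
cos θ_2 = (14.9282−2²−2²)/(2·2·2) = 0.8660; θ_2 = 30.0000° (elbow-up)
β = atan2(2.7320,2.7321) = 44.9989°; ψ = atan2(1.0000,3.7321) = 15.0000°
θ_1 = β − ψ = 29.9989°
θ_3 = φ − θ_1 − θ_2 = 150.0011° (wrapped to (-180°,180°])

29.999 30.000 150.001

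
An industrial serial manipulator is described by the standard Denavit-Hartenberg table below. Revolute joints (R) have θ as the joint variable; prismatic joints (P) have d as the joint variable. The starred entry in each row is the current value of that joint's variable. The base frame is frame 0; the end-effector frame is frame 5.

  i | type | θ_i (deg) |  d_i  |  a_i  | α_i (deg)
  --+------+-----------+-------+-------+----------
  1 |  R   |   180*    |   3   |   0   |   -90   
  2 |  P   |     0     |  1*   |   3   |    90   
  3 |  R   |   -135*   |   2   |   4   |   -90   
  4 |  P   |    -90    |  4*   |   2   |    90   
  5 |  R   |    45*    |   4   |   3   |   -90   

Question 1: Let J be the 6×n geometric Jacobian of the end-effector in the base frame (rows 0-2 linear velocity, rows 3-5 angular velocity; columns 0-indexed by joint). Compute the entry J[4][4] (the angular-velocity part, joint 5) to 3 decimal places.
axis z_4 = (-0.7071,-0.7071,0.0000); lever o_n−o_4 = (-4.3284,-1.3284,2.1213)
cross product → J_v[:, 4] = (-1.5000,1.5000,-2.1213)
J_ω[:, 4] = z_4
entry J[4][4] = -0.7071

-0.707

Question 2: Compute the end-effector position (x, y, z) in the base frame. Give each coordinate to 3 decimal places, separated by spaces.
-7.328 3.328 9.121

after link 1: o_1 = (0.0000, 0.0000, 3.0000)
after link 2: o_2 = (-3.0000, -1.0000, 3.0000)
after link 3: o_3 = (-0.1716, 1.8284, 5.0000)
after link 4: o_4 = (-3.0000, 4.6569, 7.0000)
after link 5: o_5 = (-7.3284, 3.3284, 9.1213)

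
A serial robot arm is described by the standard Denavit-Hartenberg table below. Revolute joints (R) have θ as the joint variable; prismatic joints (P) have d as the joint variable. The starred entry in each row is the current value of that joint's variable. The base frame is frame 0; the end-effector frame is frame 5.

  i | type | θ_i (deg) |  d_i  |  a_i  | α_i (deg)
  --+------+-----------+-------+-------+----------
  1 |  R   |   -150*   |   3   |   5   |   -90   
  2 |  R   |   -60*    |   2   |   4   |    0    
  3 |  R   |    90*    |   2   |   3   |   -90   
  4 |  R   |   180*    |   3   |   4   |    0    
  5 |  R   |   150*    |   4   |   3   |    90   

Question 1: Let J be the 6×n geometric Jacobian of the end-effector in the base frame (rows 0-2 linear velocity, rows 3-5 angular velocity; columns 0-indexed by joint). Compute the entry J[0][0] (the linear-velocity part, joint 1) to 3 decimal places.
axis z_0 = ẑ; lever o_n−o_0 = (-1.4796,-7.2051,-0.3971)
cross product → J_v[:, 0] = (7.2051,-1.4796,0.0000)
J_ω[:, 0] = z_0
entry J[0][0] = 7.2051

7.205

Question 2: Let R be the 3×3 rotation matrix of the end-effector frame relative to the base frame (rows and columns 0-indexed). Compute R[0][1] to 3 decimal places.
0.433

End-effector y-axis (col 1 of R) = (0.4330,0.2500,-0.8660)
R[0][1] = 0.4330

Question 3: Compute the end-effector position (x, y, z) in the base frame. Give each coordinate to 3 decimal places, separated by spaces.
-1.480 -7.205 -0.397

after link 1: o_1 = (-4.3301, -2.5000, 3.0000)
after link 2: o_2 = (-5.0622, -5.2321, 6.4641)
after link 3: o_3 = (-6.3122, -8.2631, 4.9641)
after link 4: o_4 = (-2.0131, -5.7811, 4.3660)
after link 5: o_5 = (-1.4796, -7.2051, -0.3971)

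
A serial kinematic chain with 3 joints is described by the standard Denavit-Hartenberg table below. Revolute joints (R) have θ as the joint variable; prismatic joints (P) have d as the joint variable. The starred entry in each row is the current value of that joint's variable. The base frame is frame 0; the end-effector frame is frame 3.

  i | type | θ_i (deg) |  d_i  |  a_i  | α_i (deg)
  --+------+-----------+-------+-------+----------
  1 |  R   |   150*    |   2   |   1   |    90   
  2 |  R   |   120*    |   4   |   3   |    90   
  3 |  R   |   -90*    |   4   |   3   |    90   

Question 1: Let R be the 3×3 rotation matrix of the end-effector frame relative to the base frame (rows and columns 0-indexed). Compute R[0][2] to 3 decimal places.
End-effector z-axis (col 2 of R) = (-0.4330,0.2500,-0.8660)
R[0][2] = -0.4330

-0.433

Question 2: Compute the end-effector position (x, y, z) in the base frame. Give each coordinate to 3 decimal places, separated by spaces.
-2.067 2.348 6.598

after link 1: o_1 = (-0.8660, 0.5000, 2.0000)
after link 2: o_2 = (2.4330, 3.2141, 4.5981)
after link 3: o_3 = (-2.0670, 2.3481, 6.5981)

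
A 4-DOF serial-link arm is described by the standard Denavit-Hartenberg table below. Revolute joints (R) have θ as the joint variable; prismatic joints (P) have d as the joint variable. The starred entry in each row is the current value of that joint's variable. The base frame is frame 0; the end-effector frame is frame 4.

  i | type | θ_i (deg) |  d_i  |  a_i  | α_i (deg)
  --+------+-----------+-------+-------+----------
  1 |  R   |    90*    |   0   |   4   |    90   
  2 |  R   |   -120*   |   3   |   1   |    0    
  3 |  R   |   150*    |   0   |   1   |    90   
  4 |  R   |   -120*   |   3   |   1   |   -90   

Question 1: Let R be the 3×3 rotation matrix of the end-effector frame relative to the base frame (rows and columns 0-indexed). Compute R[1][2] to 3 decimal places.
End-effector z-axis (col 2 of R) = (-0.5000,0.7500,0.4330)
R[1][2] = 0.7500

0.750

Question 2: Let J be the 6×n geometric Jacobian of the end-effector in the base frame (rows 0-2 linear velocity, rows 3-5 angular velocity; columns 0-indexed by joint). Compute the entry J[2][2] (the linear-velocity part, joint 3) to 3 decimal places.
axis z_2 = (1.0000,-0.0000,0.0000); lever o_n−o_2 = (-0.8660,1.9330,-2.3481)
cross product → J_v[:, 2] = (0.0000,2.3481,1.9330)
J_ω[:, 2] = z_2
entry J[2][2] = 1.9330

1.933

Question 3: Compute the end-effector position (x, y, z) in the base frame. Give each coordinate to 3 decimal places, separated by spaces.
2.134 5.433 -3.214

after link 1: o_1 = (0.0000, 4.0000, 0.0000)
after link 2: o_2 = (3.0000, 3.5000, -0.8660)
after link 3: o_3 = (3.0000, 4.3660, -0.3660)
after link 4: o_4 = (2.1340, 5.4330, -3.2141)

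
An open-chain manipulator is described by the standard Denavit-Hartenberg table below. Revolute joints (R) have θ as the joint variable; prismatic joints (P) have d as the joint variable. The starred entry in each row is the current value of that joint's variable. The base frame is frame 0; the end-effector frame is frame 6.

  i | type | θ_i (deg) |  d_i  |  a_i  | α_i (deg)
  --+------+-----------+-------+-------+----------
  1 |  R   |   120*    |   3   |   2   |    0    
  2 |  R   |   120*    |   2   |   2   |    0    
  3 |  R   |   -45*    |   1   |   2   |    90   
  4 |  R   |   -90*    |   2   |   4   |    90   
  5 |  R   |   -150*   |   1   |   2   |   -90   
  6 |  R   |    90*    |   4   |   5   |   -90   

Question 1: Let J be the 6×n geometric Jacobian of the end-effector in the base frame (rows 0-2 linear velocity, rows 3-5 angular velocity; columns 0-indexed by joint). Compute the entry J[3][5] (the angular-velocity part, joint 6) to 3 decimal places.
0.224

axis z_5 = (0.2241,-0.8365,-0.5000); lever o_n−o_5 = (-3.9331,-4.6402,-2.0000)
cross product → J_v[:, 5] = (-0.6470,2.4148,-4.3301)
J_ω[:, 5] = z_5
entry J[3][5] = 0.2241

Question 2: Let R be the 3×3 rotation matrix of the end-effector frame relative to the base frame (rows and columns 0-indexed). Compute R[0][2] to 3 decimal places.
-0.129

End-effector z-axis (col 2 of R) = (-0.1294,0.4830,-0.8660)
R[0][2] = -0.1294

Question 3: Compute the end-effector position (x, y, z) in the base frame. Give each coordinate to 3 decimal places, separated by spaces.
-7.158 -3.933 1.732

after link 1: o_1 = (-1.0000, 1.7321, 3.0000)
after link 2: o_2 = (-2.0000, 0.0000, 5.0000)
after link 3: o_3 = (-3.9319, -0.5176, 6.0000)
after link 4: o_4 = (-4.4495, 1.4142, 2.0000)
after link 5: o_5 = (-3.2247, 0.7071, 3.7321)
after link 6: o_6 = (-7.1578, -3.9331, 1.7321)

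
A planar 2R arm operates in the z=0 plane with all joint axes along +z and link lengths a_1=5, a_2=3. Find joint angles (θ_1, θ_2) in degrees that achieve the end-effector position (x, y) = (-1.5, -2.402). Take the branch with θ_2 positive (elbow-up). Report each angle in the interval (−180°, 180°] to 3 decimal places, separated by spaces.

-153.969 149.999

cos θ_2 = (8.0196−5²−3²)/(2·5·3) = -0.8660; θ_2 = 149.9986° (elbow-up)
β = atan2(-2.4020,-1.5000) = -121.9839°; ψ = atan2(1.5001,2.4020) = 31.9854°
θ_1 = β − ψ = -153.9694°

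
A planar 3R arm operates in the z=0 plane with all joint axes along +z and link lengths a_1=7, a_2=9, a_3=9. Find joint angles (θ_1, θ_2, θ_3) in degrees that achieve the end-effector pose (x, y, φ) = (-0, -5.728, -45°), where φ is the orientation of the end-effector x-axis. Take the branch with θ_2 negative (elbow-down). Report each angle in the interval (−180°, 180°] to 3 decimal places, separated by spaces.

wrist centre = target − a_3·(cos φ, sin φ) = (-6.3640, 0.6360)
cos θ_2 = (40.9044−7²−9²)/(2·7·9) = -0.7071; θ_2 = -135.0001° (elbow-down)
β = atan2(0.6360,-6.3640) = 174.2933°; ψ = atan2(-6.3640,0.6360) = -84.2926°
θ_1 = β − ψ = 258.5859°
θ_3 = φ − θ_1 − θ_2 = -168.5859° (wrapped to (-180°,180°])

-101.414 -135.000 -168.586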